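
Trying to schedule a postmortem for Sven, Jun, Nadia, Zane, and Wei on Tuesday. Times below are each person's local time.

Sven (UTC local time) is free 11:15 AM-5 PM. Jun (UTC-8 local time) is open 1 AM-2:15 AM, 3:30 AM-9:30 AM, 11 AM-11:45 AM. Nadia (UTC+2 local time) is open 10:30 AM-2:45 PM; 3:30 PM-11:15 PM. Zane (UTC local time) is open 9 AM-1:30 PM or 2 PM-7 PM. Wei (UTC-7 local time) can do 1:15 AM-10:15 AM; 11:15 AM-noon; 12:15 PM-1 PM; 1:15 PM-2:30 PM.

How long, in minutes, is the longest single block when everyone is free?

180

Sven in UTC: 11:15-17:00.
Jun in UTC: 09:00-10:15, 11:30-17:30, 19:00-19:45 (add 8h to convert from UTC-8).
Nadia in UTC: 08:30-12:45, 13:30-21:15 (subtract 2h to convert from UTC+2).
Zane in UTC: 09:00-13:30, 14:00-19:00.
Wei in UTC: 08:15-17:15, 18:15-19:00, 19:15-20:00, 20:15-21:30 (add 7h to convert from UTC-7).
Sven ∩ Jun: 11:30-17:00.
Sven ∩ Jun ∩ Nadia: 11:30-12:45, 13:30-17:00.
Sven ∩ Jun ∩ Nadia ∩ Zane: 11:30-12:45, 14:00-17:00.
Sven ∩ Jun ∩ Nadia ∩ Zane ∩ Wei: 11:30-12:45, 14:00-17:00.
Those are the intersection windows.
The longest is 14:00-17:00 at 180 minutes.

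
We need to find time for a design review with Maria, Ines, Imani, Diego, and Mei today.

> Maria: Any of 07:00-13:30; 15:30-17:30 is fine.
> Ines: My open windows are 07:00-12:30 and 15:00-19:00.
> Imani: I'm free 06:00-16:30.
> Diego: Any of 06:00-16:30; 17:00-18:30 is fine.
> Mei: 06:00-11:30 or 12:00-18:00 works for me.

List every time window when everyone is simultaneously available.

Maria ∩ Ines: 07:00-12:30, 15:30-17:30.
Maria ∩ Ines ∩ Imani: 07:00-12:30, 15:30-16:30.
Maria ∩ Ines ∩ Imani ∩ Diego: 07:00-12:30, 15:30-16:30.
Maria ∩ Ines ∩ Imani ∩ Diego ∩ Mei: 07:00-11:30, 12:00-12:30, 15:30-16:30.
So the common availability across everyone is 07:00-11:30, 12:00-12:30, 15:30-16:30.

07:00-11:30, 12:00-12:30, 15:30-16:30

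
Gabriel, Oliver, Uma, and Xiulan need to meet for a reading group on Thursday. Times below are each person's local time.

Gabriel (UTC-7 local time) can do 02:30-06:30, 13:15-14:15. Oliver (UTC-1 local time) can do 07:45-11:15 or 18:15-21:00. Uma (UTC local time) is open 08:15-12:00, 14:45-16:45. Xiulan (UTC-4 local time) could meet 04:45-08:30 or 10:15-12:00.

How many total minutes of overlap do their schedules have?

150

Gabriel in UTC: 09:30-13:30, 20:15-21:15 (add 7h to convert from UTC-7).
Oliver in UTC: 08:45-12:15, 19:15-22:00 (add 1h to convert from UTC-1).
Uma in UTC: 08:15-12:00, 14:45-16:45.
Xiulan in UTC: 08:45-12:30, 14:15-16:00 (add 4h to convert from UTC-4).
Gabriel ∩ Oliver: 09:30-12:15, 20:15-21:15.
Gabriel ∩ Oliver ∩ Uma: 09:30-12:00.
Gabriel ∩ Oliver ∩ Uma ∩ Xiulan: 09:30-12:00.
That's a single block of 150 minutes.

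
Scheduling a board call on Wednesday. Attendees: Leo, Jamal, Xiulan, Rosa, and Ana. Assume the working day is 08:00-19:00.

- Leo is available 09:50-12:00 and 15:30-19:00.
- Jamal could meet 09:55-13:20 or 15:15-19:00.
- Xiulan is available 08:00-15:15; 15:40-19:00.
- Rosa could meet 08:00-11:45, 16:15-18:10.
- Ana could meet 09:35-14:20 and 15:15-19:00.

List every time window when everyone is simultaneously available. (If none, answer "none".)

09:55-11:45, 16:15-18:10

Leo ∩ Jamal: 09:55-12:00, 15:30-19:00.
Leo ∩ Jamal ∩ Xiulan: 09:55-12:00, 15:40-19:00.
Leo ∩ Jamal ∩ Xiulan ∩ Rosa: 09:55-11:45, 16:15-18:10.
Leo ∩ Jamal ∩ Xiulan ∩ Rosa ∩ Ana: 09:55-11:45, 16:15-18:10.
So the common availability across everyone is 09:55-11:45, 16:15-18:10.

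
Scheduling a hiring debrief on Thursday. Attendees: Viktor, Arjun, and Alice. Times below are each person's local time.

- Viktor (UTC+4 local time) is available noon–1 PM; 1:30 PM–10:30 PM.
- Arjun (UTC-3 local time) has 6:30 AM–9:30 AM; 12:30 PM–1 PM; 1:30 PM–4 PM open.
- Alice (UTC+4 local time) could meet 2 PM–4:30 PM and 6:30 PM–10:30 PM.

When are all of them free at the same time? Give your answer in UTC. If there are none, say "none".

10:00-12:30, 15:30-16:00, 16:30-18:30

Viktor in UTC: 08:00-09:00, 09:30-18:30 (subtract 4h to convert from UTC+4).
Arjun in UTC: 09:30-12:30, 15:30-16:00, 16:30-19:00 (add 3h to convert from UTC-3).
Alice in UTC: 10:00-12:30, 14:30-18:30 (subtract 4h to convert from UTC+4).
Viktor ∩ Arjun: 09:30-12:30, 15:30-16:00, 16:30-18:30.
Viktor ∩ Arjun ∩ Alice: 10:00-12:30, 15:30-16:00, 16:30-18:30.
So the common availability across everyone is 10:00-12:30, 15:30-16:00, 16:30-18:30.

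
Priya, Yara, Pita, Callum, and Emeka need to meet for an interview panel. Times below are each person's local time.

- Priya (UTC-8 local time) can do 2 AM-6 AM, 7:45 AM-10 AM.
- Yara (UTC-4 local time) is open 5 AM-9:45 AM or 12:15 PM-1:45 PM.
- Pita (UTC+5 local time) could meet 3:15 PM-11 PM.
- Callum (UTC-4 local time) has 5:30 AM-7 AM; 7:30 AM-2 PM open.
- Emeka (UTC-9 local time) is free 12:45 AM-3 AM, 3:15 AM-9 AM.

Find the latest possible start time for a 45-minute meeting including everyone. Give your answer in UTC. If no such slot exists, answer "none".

Priya in UTC: 10:00-14:00, 15:45-18:00 (add 8h to convert from UTC-8).
Yara in UTC: 09:00-13:45, 16:15-17:45 (add 4h to convert from UTC-4).
Pita in UTC: 10:15-18:00 (subtract 5h to convert from UTC+5).
Callum in UTC: 09:30-11:00, 11:30-18:00 (add 4h to convert from UTC-4).
Emeka in UTC: 09:45-12:00, 12:15-18:00 (add 9h to convert from UTC-9).
Priya ∩ Yara: 10:00-13:45, 16:15-17:45.
Priya ∩ Yara ∩ Pita: 10:15-13:45, 16:15-17:45.
Priya ∩ Yara ∩ Pita ∩ Callum: 10:15-11:00, 11:30-13:45, 16:15-17:45.
Priya ∩ Yara ∩ Pita ∩ Callum ∩ Emeka: 10:15-11:00, 11:30-12:00, 12:15-13:45, 16:15-17:45.
The last common window of at least 45 minutes is 16:15-17:45; a 45-minute meeting can start as late as 17:00 and still end by 17:45.

17:00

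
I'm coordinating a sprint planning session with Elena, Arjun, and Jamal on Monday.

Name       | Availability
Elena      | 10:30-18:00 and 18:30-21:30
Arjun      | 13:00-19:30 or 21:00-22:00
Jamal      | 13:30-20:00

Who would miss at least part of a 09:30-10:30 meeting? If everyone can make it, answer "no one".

Arjun, Elena, Jamal

Elena: not fully free for 09:30-10:30. Arjun: not fully free for 09:30-10:30. Jamal: not fully free for 09:30-10:30.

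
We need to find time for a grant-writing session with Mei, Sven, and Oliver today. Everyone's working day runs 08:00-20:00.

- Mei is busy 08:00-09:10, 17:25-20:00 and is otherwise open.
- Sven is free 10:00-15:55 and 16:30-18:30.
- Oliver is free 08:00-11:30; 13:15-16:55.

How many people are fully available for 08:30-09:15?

1

Mei free: 09:10-17:25 (invert busy blocks within the working day).
Sven free: 10:00-15:55, 16:30-18:30.
Oliver free: 08:00-11:30, 13:15-16:55.
Oliver can make the full 08:30-09:15 slot — that's 1.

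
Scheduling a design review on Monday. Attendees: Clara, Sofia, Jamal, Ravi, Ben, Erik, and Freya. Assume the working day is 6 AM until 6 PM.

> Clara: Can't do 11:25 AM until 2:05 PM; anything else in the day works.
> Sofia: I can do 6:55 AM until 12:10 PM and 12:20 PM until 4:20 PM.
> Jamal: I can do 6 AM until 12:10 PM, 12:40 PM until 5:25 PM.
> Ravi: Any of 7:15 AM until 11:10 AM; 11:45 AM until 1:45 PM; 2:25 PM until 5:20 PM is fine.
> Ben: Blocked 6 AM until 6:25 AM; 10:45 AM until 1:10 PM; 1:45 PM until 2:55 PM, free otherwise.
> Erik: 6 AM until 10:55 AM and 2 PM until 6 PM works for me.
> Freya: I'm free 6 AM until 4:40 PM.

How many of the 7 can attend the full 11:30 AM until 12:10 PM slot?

Clara free: 06:00-11:25, 14:05-18:00 (invert busy blocks within the working day).
Sofia free: 06:55-12:10, 12:20-16:20.
Jamal free: 06:00-12:10, 12:40-17:25.
Ravi free: 07:15-11:10, 11:45-13:45, 14:25-17:20.
Ben free: 06:25-10:45, 13:10-13:45, 14:55-18:00 (invert busy blocks within the working day).
Erik free: 06:00-10:55, 14:00-18:00.
Freya free: 06:00-16:40.
Sofia, Jamal, and Freya can make the full 11:30-12:10 slot — that's 3.

3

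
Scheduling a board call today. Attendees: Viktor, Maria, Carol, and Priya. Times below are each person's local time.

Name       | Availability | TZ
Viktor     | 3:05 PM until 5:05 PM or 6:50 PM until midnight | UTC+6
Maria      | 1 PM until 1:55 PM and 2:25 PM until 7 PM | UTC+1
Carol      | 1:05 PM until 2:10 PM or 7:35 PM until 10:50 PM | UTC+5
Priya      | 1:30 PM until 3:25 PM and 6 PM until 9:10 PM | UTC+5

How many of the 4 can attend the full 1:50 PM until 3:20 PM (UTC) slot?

Viktor in UTC: 09:05-11:05, 12:50-18:00 (subtract 6h to convert from UTC+6).
Maria in UTC: 12:00-12:55, 13:25-18:00 (subtract 1h to convert from UTC+1).
Carol in UTC: 08:05-09:10, 14:35-17:50 (subtract 5h to convert from UTC+5).
Priya in UTC: 08:30-10:25, 13:00-16:10 (subtract 5h to convert from UTC+5).
Viktor, Maria, and Priya can make the full 13:50-15:20 slot — that's 3.

3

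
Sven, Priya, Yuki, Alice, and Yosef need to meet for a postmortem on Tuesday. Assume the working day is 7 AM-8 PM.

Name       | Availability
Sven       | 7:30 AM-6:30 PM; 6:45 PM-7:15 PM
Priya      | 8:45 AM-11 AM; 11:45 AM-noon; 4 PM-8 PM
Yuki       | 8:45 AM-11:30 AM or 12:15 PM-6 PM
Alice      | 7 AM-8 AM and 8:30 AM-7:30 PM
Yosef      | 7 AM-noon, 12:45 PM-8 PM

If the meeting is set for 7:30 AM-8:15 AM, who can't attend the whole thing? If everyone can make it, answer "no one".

Alice, Priya, Yuki

Sven: free for 07:30-08:15. Priya: not fully free for 07:30-08:15. Yuki: not fully free for 07:30-08:15. Alice: not fully free for 07:30-08:15. Yosef: free for 07:30-08:15.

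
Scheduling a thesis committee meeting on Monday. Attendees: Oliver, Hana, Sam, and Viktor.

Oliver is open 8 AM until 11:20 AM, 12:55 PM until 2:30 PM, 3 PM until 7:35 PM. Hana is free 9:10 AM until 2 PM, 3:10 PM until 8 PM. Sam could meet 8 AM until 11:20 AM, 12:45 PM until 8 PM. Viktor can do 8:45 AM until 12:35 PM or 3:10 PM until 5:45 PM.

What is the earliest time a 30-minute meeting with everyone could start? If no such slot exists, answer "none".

Oliver ∩ Hana: 09:10-11:20, 12:55-14:00, 15:10-19:35.
Oliver ∩ Hana ∩ Sam: 09:10-11:20, 12:55-14:00, 15:10-19:35.
Oliver ∩ Hana ∩ Sam ∩ Viktor: 09:10-11:20, 15:10-17:45.
The first common window of at least 30 minutes is 09:10-11:20, so the earliest start is 09:10.

09:10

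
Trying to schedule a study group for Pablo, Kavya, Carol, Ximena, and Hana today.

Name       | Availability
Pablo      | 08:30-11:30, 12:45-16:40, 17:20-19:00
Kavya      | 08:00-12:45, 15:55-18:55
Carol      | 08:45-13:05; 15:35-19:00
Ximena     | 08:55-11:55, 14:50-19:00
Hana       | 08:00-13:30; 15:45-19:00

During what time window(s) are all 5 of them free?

08:55-11:30, 15:55-16:40, 17:20-18:55

Pablo ∩ Kavya: 08:30-11:30, 15:55-16:40, 17:20-18:55.
Pablo ∩ Kavya ∩ Carol: 08:45-11:30, 15:55-16:40, 17:20-18:55.
Pablo ∩ Kavya ∩ Carol ∩ Ximena: 08:55-11:30, 15:55-16:40, 17:20-18:55.
Pablo ∩ Kavya ∩ Carol ∩ Ximena ∩ Hana: 08:55-11:30, 15:55-16:40, 17:20-18:55.
So the common availability across everyone is 08:55-11:30, 15:55-16:40, 17:20-18:55.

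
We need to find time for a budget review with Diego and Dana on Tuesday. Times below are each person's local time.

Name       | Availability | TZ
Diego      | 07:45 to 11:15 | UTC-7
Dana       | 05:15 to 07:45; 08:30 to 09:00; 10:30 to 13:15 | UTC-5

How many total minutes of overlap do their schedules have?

165

Diego in UTC: 14:45-18:15 (add 7h to convert from UTC-7).
Dana in UTC: 10:15-12:45, 13:30-14:00, 15:30-18:15 (add 5h to convert from UTC-5).
Diego ∩ Dana: 15:30-18:15.
Those are the intersection windows.
That's a single block of 165 minutes.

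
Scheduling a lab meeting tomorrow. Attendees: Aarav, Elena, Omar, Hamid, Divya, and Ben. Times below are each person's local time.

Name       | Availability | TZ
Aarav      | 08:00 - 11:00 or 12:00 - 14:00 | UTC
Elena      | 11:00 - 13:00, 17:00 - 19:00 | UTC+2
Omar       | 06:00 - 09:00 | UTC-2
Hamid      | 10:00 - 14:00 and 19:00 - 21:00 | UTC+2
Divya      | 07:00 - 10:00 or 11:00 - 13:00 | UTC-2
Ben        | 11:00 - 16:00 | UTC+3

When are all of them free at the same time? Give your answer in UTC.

Aarav in UTC: 08:00-11:00, 12:00-14:00.
Elena in UTC: 09:00-11:00, 15:00-17:00 (subtract 2h to convert from UTC+2).
Omar in UTC: 08:00-11:00 (add 2h to convert from UTC-2).
Hamid in UTC: 08:00-12:00, 17:00-19:00 (subtract 2h to convert from UTC+2).
Divya in UTC: 09:00-12:00, 13:00-15:00 (add 2h to convert from UTC-2).
Ben in UTC: 08:00-13:00 (subtract 3h to convert from UTC+3).
Aarav ∩ Elena: 09:00-11:00.
Aarav ∩ Elena ∩ Omar: 09:00-11:00.
Aarav ∩ Elena ∩ Omar ∩ Hamid: 09:00-11:00.
Aarav ∩ Elena ∩ Omar ∩ Hamid ∩ Divya: 09:00-11:00.
Aarav ∩ Elena ∩ Omar ∩ Hamid ∩ Divya ∩ Ben: 09:00-11:00.
So the common availability across everyone is 09:00-11:00.

09:00-11:00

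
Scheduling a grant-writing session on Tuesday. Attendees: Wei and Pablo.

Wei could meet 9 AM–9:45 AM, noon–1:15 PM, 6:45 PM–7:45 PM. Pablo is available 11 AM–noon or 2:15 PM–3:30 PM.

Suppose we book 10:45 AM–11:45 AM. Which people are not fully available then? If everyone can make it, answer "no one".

Wei: not fully free for 10:45-11:45. Pablo: not fully free for 10:45-11:45.

Pablo, Wei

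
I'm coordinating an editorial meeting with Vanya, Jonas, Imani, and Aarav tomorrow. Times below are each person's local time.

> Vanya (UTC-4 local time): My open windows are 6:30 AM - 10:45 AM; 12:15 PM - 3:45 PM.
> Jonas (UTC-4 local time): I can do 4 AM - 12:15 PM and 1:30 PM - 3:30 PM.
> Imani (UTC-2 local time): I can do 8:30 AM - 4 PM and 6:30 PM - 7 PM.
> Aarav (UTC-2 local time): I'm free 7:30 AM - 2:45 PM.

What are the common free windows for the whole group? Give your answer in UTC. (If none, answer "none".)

10:30-14:45

Vanya in UTC: 10:30-14:45, 16:15-19:45 (add 4h to convert from UTC-4).
Jonas in UTC: 08:00-16:15, 17:30-19:30 (add 4h to convert from UTC-4).
Imani in UTC: 10:30-18:00, 20:30-21:00 (add 2h to convert from UTC-2).
Aarav in UTC: 09:30-16:45 (add 2h to convert from UTC-2).
Vanya ∩ Jonas: 10:30-14:45, 17:30-19:30.
Vanya ∩ Jonas ∩ Imani: 10:30-14:45, 17:30-18:00.
Vanya ∩ Jonas ∩ Imani ∩ Aarav: 10:30-14:45.
Those are the intersection windows.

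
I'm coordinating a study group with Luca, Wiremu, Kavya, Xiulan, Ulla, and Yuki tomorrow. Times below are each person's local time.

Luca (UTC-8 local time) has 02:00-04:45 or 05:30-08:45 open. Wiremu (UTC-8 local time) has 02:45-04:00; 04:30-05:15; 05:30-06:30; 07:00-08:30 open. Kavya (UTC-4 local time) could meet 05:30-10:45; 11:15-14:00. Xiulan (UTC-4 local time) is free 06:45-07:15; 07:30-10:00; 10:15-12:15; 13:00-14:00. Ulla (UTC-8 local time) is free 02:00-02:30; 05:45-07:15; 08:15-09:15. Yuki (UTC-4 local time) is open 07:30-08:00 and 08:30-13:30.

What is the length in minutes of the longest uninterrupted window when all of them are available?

15

Luca in UTC: 10:00-12:45, 13:30-16:45 (add 8h to convert from UTC-8).
Wiremu in UTC: 10:45-12:00, 12:30-13:15, 13:30-14:30, 15:00-16:30 (add 8h to convert from UTC-8).
Kavya in UTC: 09:30-14:45, 15:15-18:00 (add 4h to convert from UTC-4).
Xiulan in UTC: 10:45-11:15, 11:30-14:00, 14:15-16:15, 17:00-18:00 (add 4h to convert from UTC-4).
Ulla in UTC: 10:00-10:30, 13:45-15:15, 16:15-17:15 (add 8h to convert from UTC-8).
Yuki in UTC: 11:30-12:00, 12:30-17:30 (add 4h to convert from UTC-4).
Luca ∩ Wiremu: 10:45-12:00, 12:30-12:45, 13:30-14:30, 15:00-16:30.
Luca ∩ Wiremu ∩ Kavya: 10:45-12:00, 12:30-12:45, 13:30-14:30, 15:15-16:30.
Luca ∩ Wiremu ∩ Kavya ∩ Xiulan: 10:45-11:15, 11:30-12:00, 12:30-12:45, 13:30-14:00, 14:15-14:30, 15:15-16:15.
Luca ∩ Wiremu ∩ Kavya ∩ Xiulan ∩ Ulla: 13:45-14:00, 14:15-14:30.
Luca ∩ Wiremu ∩ Kavya ∩ Xiulan ∩ Ulla ∩ Yuki: 13:45-14:00, 14:15-14:30.
The longest is 13:45-14:00 at 15 minutes.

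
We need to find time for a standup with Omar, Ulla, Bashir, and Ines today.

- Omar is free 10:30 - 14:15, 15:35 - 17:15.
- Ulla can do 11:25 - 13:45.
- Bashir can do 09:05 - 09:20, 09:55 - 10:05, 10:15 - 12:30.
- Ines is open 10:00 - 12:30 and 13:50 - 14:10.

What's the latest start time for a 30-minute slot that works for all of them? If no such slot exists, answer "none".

12:00

Omar ∩ Ulla: 11:25-13:45.
Omar ∩ Ulla ∩ Bashir: 11:25-12:30.
Omar ∩ Ulla ∩ Bashir ∩ Ines: 11:25-12:30.
So the common availability across everyone is 11:25-12:30.
The last common window of at least 30 minutes is 11:25-12:30; a 30-minute meeting can start as late as 12:00 and still end by 12:30.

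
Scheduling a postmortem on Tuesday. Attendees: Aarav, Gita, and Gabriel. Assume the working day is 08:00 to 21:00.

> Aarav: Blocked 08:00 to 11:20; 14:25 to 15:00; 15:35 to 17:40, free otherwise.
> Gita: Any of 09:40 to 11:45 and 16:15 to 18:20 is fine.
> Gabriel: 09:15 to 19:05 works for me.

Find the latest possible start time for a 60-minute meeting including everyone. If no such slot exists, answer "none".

Aarav free: 11:20-14:25, 15:00-15:35, 17:40-21:00 (invert busy blocks within the working day).
Gita free: 09:40-11:45, 16:15-18:20.
Gabriel free: 09:15-19:05.
Aarav ∩ Gita: 11:20-11:45, 17:40-18:20.
Aarav ∩ Gita ∩ Gabriel: 11:20-11:45, 17:40-18:20.
Those are the intersection windows.
No common window is at least 60 minutes long.

none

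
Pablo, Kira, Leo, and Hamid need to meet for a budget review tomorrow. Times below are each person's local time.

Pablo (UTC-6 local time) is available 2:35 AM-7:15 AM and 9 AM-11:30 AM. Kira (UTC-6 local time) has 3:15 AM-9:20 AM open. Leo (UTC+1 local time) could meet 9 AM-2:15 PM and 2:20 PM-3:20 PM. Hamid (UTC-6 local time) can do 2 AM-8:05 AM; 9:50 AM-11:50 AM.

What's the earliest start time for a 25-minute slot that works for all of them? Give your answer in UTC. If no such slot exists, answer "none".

Pablo in UTC: 08:35-13:15, 15:00-17:30 (add 6h to convert from UTC-6).
Kira in UTC: 09:15-15:20 (add 6h to convert from UTC-6).
Leo in UTC: 08:00-13:15, 13:20-14:20 (subtract 1h to convert from UTC+1).
Hamid in UTC: 08:00-14:05, 15:50-17:50 (add 6h to convert from UTC-6).
Pablo ∩ Kira: 09:15-13:15, 15:00-15:20.
Pablo ∩ Kira ∩ Leo: 09:15-13:15.
Pablo ∩ Kira ∩ Leo ∩ Hamid: 09:15-13:15.
The first common window of at least 25 minutes is 09:15-13:15, so the earliest start is 09:15.

09:15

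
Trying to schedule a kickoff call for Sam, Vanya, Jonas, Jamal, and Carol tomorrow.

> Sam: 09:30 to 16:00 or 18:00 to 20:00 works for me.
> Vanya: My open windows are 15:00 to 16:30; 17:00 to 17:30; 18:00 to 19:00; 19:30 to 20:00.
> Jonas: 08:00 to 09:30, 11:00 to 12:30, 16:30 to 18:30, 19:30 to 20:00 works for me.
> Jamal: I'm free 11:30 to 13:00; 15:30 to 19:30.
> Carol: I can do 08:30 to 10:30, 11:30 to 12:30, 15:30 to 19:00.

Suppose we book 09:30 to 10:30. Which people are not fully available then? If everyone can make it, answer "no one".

Jamal, Jonas, Vanya

Sam: free for 09:30-10:30. Vanya: not fully free for 09:30-10:30. Jonas: not fully free for 09:30-10:30. Jamal: not fully free for 09:30-10:30. Carol: free for 09:30-10:30.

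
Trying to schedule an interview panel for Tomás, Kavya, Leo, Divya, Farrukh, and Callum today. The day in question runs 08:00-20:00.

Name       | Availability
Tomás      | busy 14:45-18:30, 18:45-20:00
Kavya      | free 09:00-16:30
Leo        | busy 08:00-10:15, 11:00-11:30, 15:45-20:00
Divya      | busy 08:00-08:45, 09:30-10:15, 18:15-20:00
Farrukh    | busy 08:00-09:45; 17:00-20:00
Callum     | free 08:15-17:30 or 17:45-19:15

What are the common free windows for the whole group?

Tomás free: 08:00-14:45, 18:30-18:45 (invert busy blocks within the working day).
Kavya free: 09:00-16:30.
Leo free: 10:15-11:00, 11:30-15:45 (invert busy blocks within the working day).
Divya free: 08:45-09:30, 10:15-18:15 (invert busy blocks within the working day).
Farrukh free: 09:45-17:00 (invert busy blocks within the working day).
Callum free: 08:15-17:30, 17:45-19:15.
Tomás ∩ Kavya: 09:00-14:45.
Tomás ∩ Kavya ∩ Leo: 10:15-11:00, 11:30-14:45.
Tomás ∩ Kavya ∩ Leo ∩ Divya: 10:15-11:00, 11:30-14:45.
Tomás ∩ Kavya ∩ Leo ∩ Divya ∩ Farrukh: 10:15-11:00, 11:30-14:45.
Tomás ∩ Kavya ∩ Leo ∩ Divya ∩ Farrukh ∩ Callum: 10:15-11:00, 11:30-14:45.

10:15-11:00, 11:30-14:45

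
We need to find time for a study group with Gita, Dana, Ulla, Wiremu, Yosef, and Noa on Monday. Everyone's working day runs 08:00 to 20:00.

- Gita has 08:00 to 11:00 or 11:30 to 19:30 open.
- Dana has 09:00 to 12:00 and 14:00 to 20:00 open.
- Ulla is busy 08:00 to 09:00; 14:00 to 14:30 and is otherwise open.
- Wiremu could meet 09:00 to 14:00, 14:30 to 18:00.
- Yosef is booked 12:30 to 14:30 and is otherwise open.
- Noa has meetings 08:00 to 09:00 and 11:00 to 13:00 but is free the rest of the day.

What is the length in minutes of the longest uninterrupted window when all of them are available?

Gita free: 08:00-11:00, 11:30-19:30.
Dana free: 09:00-12:00, 14:00-20:00.
Ulla free: 09:00-14:00, 14:30-20:00 (invert busy blocks within the working day).
Wiremu free: 09:00-14:00, 14:30-18:00.
Yosef free: 08:00-12:30, 14:30-20:00 (invert busy blocks within the working day).
Noa free: 09:00-11:00, 13:00-20:00 (invert busy blocks within the working day).
Gita ∩ Dana: 09:00-11:00, 11:30-12:00, 14:00-19:30.
Gita ∩ Dana ∩ Ulla: 09:00-11:00, 11:30-12:00, 14:30-19:30.
Gita ∩ Dana ∩ Ulla ∩ Wiremu: 09:00-11:00, 11:30-12:00, 14:30-18:00.
Gita ∩ Dana ∩ Ulla ∩ Wiremu ∩ Yosef: 09:00-11:00, 11:30-12:00, 14:30-18:00.
Gita ∩ Dana ∩ Ulla ∩ Wiremu ∩ Yosef ∩ Noa: 09:00-11:00, 14:30-18:00.
The longest is 14:30-18:00 at 210 minutes.

210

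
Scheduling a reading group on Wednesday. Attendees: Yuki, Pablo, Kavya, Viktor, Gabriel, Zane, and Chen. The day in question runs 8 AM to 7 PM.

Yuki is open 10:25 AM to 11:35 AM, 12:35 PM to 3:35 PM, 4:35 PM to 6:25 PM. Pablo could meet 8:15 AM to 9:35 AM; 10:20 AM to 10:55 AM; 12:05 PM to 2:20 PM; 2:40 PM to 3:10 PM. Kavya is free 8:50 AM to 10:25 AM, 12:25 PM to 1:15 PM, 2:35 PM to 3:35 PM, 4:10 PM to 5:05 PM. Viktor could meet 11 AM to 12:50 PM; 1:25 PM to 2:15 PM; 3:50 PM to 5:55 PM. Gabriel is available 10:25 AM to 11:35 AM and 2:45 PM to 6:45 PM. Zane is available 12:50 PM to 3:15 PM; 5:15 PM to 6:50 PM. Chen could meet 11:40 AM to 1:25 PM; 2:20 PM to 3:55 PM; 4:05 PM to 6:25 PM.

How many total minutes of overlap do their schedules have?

Yuki ∩ Pablo: 10:25-10:55, 12:35-14:20, 14:40-15:10.
Yuki ∩ Pablo ∩ Kavya: 12:35-13:15, 14:40-15:10.
Yuki ∩ Pablo ∩ Kavya ∩ Viktor: 12:35-12:50.
Yuki ∩ Pablo ∩ Kavya ∩ Viktor ∩ Gabriel: ∅.
Yuki ∩ Pablo ∩ Kavya ∩ Viktor ∩ Gabriel ∩ Zane: ∅.
Yuki ∩ Pablo ∩ Kavya ∩ Viktor ∩ Gabriel ∩ Zane ∩ Chen: ∅.
There is no time when everyone is free.
There is no common window, so the total is 0 minutes.

0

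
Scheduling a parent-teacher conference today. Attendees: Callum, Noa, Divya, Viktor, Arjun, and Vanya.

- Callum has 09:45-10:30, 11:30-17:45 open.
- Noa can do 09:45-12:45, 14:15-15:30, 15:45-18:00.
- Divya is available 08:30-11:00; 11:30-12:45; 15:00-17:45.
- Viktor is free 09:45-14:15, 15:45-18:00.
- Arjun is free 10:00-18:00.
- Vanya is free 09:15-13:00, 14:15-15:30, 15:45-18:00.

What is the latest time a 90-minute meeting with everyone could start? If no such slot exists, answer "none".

Callum ∩ Noa: 09:45-10:30, 11:30-12:45, 14:15-15:30, 15:45-17:45.
Callum ∩ Noa ∩ Divya: 09:45-10:30, 11:30-12:45, 15:00-15:30, 15:45-17:45.
Callum ∩ Noa ∩ Divya ∩ Viktor: 09:45-10:30, 11:30-12:45, 15:45-17:45.
Callum ∩ Noa ∩ Divya ∩ Viktor ∩ Arjun: 10:00-10:30, 11:30-12:45, 15:45-17:45.
Callum ∩ Noa ∩ Divya ∩ Viktor ∩ Arjun ∩ Vanya: 10:00-10:30, 11:30-12:45, 15:45-17:45.
The last common window of at least 90 minutes is 15:45-17:45; a 90-minute meeting can start as late as 16:15 and still end by 17:45.

16:15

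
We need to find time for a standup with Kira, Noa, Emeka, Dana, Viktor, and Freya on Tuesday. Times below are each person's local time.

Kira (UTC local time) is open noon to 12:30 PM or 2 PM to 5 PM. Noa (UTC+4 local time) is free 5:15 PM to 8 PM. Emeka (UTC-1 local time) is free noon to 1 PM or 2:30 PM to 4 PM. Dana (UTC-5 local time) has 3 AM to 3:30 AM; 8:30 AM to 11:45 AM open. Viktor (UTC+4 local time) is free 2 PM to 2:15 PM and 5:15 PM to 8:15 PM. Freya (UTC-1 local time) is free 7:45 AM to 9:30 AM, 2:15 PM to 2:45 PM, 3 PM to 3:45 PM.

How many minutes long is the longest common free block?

15

Kira in UTC: 12:00-12:30, 14:00-17:00.
Noa in UTC: 13:15-16:00 (subtract 4h to convert from UTC+4).
Emeka in UTC: 13:00-14:00, 15:30-17:00 (add 1h to convert from UTC-1).
Dana in UTC: 08:00-08:30, 13:30-16:45 (add 5h to convert from UTC-5).
Viktor in UTC: 10:00-10:15, 13:15-16:15 (subtract 4h to convert from UTC+4).
Freya in UTC: 08:45-10:30, 15:15-15:45, 16:00-16:45 (add 1h to convert from UTC-1).
Kira ∩ Noa: 14:00-16:00.
Kira ∩ Noa ∩ Emeka: 15:30-16:00.
Kira ∩ Noa ∩ Emeka ∩ Dana: 15:30-16:00.
Kira ∩ Noa ∩ Emeka ∩ Dana ∩ Viktor: 15:30-16:00.
Kira ∩ Noa ∩ Emeka ∩ Dana ∩ Viktor ∩ Freya: 15:30-15:45.
The longest is 15:30-15:45 at 15 minutes.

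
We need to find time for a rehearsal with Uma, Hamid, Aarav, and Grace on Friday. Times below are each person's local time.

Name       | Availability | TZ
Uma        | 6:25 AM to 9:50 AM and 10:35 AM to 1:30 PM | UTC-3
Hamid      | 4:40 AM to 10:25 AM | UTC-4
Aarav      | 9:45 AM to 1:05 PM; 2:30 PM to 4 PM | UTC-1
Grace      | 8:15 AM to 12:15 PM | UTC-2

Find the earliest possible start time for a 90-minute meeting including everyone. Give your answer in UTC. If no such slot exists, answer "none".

Uma in UTC: 09:25-12:50, 13:35-16:30 (add 3h to convert from UTC-3).
Hamid in UTC: 08:40-14:25 (add 4h to convert from UTC-4).
Aarav in UTC: 10:45-14:05, 15:30-17:00 (add 1h to convert from UTC-1).
Grace in UTC: 10:15-14:15 (add 2h to convert from UTC-2).
Uma ∩ Hamid: 09:25-12:50, 13:35-14:25.
Uma ∩ Hamid ∩ Aarav: 10:45-12:50, 13:35-14:05.
Uma ∩ Hamid ∩ Aarav ∩ Grace: 10:45-12:50, 13:35-14:05.
The first common window of at least 90 minutes is 10:45-12:50, so the earliest start is 10:45.

10:45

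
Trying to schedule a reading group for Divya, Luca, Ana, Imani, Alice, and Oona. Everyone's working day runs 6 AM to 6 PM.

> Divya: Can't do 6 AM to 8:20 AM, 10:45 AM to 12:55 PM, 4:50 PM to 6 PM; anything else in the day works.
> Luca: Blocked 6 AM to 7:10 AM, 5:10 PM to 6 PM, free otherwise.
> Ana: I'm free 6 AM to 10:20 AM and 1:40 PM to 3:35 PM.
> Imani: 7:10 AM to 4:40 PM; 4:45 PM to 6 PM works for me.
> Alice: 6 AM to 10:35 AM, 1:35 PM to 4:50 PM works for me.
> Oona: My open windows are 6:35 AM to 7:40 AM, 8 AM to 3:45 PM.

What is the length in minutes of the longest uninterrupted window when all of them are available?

Divya free: 08:20-10:45, 12:55-16:50 (invert busy blocks within the working day).
Luca free: 07:10-17:10 (invert busy blocks within the working day).
Ana free: 06:00-10:20, 13:40-15:35.
Imani free: 07:10-16:40, 16:45-18:00.
Alice free: 06:00-10:35, 13:35-16:50.
Oona free: 06:35-07:40, 08:00-15:45.
Divya ∩ Luca: 08:20-10:45, 12:55-16:50.
Divya ∩ Luca ∩ Ana: 08:20-10:20, 13:40-15:35.
Divya ∩ Luca ∩ Ana ∩ Imani: 08:20-10:20, 13:40-15:35.
Divya ∩ Luca ∩ Ana ∩ Imani ∩ Alice: 08:20-10:20, 13:40-15:35.
Divya ∩ Luca ∩ Ana ∩ Imani ∩ Alice ∩ Oona: 08:20-10:20, 13:40-15:35.
The longest is 08:20-10:20 at 120 minutes.

120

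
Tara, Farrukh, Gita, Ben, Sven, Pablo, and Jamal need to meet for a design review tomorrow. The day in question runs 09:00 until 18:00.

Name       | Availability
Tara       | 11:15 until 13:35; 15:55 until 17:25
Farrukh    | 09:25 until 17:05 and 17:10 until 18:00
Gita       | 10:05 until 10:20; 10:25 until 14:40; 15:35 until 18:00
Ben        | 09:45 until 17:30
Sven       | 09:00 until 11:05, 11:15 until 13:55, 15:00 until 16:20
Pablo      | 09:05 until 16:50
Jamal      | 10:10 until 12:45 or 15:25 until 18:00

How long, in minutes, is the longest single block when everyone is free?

Tara ∩ Farrukh: 11:15-13:35, 15:55-17:05, 17:10-17:25.
Tara ∩ Farrukh ∩ Gita: 11:15-13:35, 15:55-17:05, 17:10-17:25.
Tara ∩ Farrukh ∩ Gita ∩ Ben: 11:15-13:35, 15:55-17:05, 17:10-17:25.
Tara ∩ Farrukh ∩ Gita ∩ Ben ∩ Sven: 11:15-13:35, 15:55-16:20.
Tara ∩ Farrukh ∩ Gita ∩ Ben ∩ Sven ∩ Pablo: 11:15-13:35, 15:55-16:20.
Tara ∩ Farrukh ∩ Gita ∩ Ben ∩ Sven ∩ Pablo ∩ Jamal: 11:15-12:45, 15:55-16:20.
The longest is 11:15-12:45 at 90 minutes.

90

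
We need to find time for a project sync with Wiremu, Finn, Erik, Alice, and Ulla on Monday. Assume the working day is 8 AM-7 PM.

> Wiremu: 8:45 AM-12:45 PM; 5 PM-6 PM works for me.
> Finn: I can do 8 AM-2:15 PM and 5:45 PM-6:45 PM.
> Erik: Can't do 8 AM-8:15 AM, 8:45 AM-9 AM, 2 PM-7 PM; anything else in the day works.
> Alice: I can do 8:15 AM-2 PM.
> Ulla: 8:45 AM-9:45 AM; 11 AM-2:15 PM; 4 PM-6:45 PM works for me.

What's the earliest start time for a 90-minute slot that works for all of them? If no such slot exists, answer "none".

Wiremu free: 08:45-12:45, 17:00-18:00.
Finn free: 08:00-14:15, 17:45-18:45.
Erik free: 08:15-08:45, 09:00-14:00 (invert busy blocks within the working day).
Alice free: 08:15-14:00.
Ulla free: 08:45-09:45, 11:00-14:15, 16:00-18:45.
Wiremu ∩ Finn: 08:45-12:45, 17:45-18:00.
Wiremu ∩ Finn ∩ Erik: 09:00-12:45.
Wiremu ∩ Finn ∩ Erik ∩ Alice: 09:00-12:45.
Wiremu ∩ Finn ∩ Erik ∩ Alice ∩ Ulla: 09:00-09:45, 11:00-12:45.
The first common window of at least 90 minutes is 11:00-12:45, so the earliest start is 11:00.

11:00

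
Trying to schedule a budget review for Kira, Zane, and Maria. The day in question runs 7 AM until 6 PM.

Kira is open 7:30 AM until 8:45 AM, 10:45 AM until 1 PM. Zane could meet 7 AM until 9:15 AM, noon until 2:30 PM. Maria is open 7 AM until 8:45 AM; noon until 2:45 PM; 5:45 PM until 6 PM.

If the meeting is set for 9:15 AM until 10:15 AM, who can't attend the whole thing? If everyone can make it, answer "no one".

Kira: not fully free for 09:15-10:15. Zane: not fully free for 09:15-10:15. Maria: not fully free for 09:15-10:15.

Kira, Maria, Zane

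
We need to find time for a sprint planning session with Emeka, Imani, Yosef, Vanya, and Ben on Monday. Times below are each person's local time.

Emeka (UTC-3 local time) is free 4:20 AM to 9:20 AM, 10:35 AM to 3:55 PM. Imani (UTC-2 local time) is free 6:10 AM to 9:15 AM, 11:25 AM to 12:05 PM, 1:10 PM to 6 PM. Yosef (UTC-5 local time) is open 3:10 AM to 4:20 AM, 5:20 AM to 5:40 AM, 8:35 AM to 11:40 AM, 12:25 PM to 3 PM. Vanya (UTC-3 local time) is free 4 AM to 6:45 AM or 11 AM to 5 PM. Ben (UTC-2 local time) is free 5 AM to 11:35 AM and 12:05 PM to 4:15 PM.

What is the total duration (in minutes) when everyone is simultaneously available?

Emeka in UTC: 07:20-12:20, 13:35-18:55 (add 3h to convert from UTC-3).
Imani in UTC: 08:10-11:15, 13:25-14:05, 15:10-20:00 (add 2h to convert from UTC-2).
Yosef in UTC: 08:10-09:20, 10:20-10:40, 13:35-16:40, 17:25-20:00 (add 5h to convert from UTC-5).
Vanya in UTC: 07:00-09:45, 14:00-20:00 (add 3h to convert from UTC-3).
Ben in UTC: 07:00-13:35, 14:05-18:15 (add 2h to convert from UTC-2).
Emeka ∩ Imani: 08:10-11:15, 13:35-14:05, 15:10-18:55.
Emeka ∩ Imani ∩ Yosef: 08:10-09:20, 10:20-10:40, 13:35-14:05, 15:10-16:40, 17:25-18:55.
Emeka ∩ Imani ∩ Yosef ∩ Vanya: 08:10-09:20, 14:00-14:05, 15:10-16:40, 17:25-18:55.
Emeka ∩ Imani ∩ Yosef ∩ Vanya ∩ Ben: 08:10-09:20, 15:10-16:40, 17:25-18:15.
Summing the common windows: 70 + 90 + 50 = 210 minutes.

210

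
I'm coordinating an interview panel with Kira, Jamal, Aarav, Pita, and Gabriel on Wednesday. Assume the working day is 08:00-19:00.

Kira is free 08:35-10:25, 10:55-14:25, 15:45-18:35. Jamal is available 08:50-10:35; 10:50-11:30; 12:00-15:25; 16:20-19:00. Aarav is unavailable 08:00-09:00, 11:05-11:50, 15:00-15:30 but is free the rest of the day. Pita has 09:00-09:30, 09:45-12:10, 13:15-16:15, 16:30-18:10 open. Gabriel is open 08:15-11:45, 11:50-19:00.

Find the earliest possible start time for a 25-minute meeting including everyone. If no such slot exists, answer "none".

Kira free: 08:35-10:25, 10:55-14:25, 15:45-18:35.
Jamal free: 08:50-10:35, 10:50-11:30, 12:00-15:25, 16:20-19:00.
Aarav free: 09:00-11:05, 11:50-15:00, 15:30-19:00 (invert busy blocks within the working day).
Pita free: 09:00-09:30, 09:45-12:10, 13:15-16:15, 16:30-18:10.
Gabriel free: 08:15-11:45, 11:50-19:00.
Kira ∩ Jamal: 08:50-10:25, 10:55-11:30, 12:00-14:25, 16:20-18:35.
Kira ∩ Jamal ∩ Aarav: 09:00-10:25, 10:55-11:05, 12:00-14:25, 16:20-18:35.
Kira ∩ Jamal ∩ Aarav ∩ Pita: 09:00-09:30, 09:45-10:25, 10:55-11:05, 12:00-12:10, 13:15-14:25, 16:30-18:10.
Kira ∩ Jamal ∩ Aarav ∩ Pita ∩ Gabriel: 09:00-09:30, 09:45-10:25, 10:55-11:05, 12:00-12:10, 13:15-14:25, 16:30-18:10.
So the common availability across everyone is 09:00-09:30, 09:45-10:25, 10:55-11:05, 12:00-12:10, 13:15-14:25, 16:30-18:10.
The first common window of at least 25 minutes is 09:00-09:30, so the earliest start is 09:00.

09:00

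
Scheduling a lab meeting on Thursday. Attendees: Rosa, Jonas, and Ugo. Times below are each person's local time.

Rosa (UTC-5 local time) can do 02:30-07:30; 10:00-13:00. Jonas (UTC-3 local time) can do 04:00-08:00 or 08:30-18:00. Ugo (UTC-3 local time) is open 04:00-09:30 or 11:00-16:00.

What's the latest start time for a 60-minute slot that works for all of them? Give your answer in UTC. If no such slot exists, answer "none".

17:00

Rosa in UTC: 07:30-12:30, 15:00-18:00 (add 5h to convert from UTC-5).
Jonas in UTC: 07:00-11:00, 11:30-21:00 (add 3h to convert from UTC-3).
Ugo in UTC: 07:00-12:30, 14:00-19:00 (add 3h to convert from UTC-3).
Rosa ∩ Jonas: 07:30-11:00, 11:30-12:30, 15:00-18:00.
Rosa ∩ Jonas ∩ Ugo: 07:30-11:00, 11:30-12:30, 15:00-18:00.
Those are the intersection windows.
The last common window of at least 60 minutes is 15:00-18:00; a 60-minute meeting can start as late as 17:00 and still end by 18:00.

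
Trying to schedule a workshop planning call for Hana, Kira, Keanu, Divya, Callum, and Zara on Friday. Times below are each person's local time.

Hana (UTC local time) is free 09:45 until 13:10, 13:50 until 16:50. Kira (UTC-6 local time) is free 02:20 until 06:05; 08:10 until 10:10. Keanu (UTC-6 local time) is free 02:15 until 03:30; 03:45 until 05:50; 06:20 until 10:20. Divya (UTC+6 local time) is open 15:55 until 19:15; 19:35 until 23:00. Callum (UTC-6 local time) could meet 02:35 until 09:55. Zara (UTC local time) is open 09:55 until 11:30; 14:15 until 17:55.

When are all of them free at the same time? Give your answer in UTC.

Hana in UTC: 09:45-13:10, 13:50-16:50.
Kira in UTC: 08:20-12:05, 14:10-16:10 (add 6h to convert from UTC-6).
Keanu in UTC: 08:15-09:30, 09:45-11:50, 12:20-16:20 (add 6h to convert from UTC-6).
Divya in UTC: 09:55-13:15, 13:35-17:00 (subtract 6h to convert from UTC+6).
Callum in UTC: 08:35-15:55 (add 6h to convert from UTC-6).
Zara in UTC: 09:55-11:30, 14:15-17:55.
Hana ∩ Kira: 09:45-12:05, 14:10-16:10.
Hana ∩ Kira ∩ Keanu: 09:45-11:50, 14:10-16:10.
Hana ∩ Kira ∩ Keanu ∩ Divya: 09:55-11:50, 14:10-16:10.
Hana ∩ Kira ∩ Keanu ∩ Divya ∩ Callum: 09:55-11:50, 14:10-15:55.
Hana ∩ Kira ∩ Keanu ∩ Divya ∩ Callum ∩ Zara: 09:55-11:30, 14:15-15:55.

09:55-11:30, 14:15-15:55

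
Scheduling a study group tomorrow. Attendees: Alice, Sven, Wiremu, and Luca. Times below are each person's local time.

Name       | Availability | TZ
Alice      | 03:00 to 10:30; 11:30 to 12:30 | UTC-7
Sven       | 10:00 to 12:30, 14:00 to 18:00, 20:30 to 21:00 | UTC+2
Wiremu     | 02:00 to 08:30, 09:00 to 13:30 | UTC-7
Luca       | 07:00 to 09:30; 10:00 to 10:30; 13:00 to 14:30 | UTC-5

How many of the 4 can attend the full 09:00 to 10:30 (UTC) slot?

2

Alice in UTC: 10:00-17:30, 18:30-19:30 (add 7h to convert from UTC-7).
Sven in UTC: 08:00-10:30, 12:00-16:00, 18:30-19:00 (subtract 2h to convert from UTC+2).
Wiremu in UTC: 09:00-15:30, 16:00-20:30 (add 7h to convert from UTC-7).
Luca in UTC: 12:00-14:30, 15:00-15:30, 18:00-19:30 (add 5h to convert from UTC-5).
Sven and Wiremu can make the full 09:00-10:30 slot — that's 2.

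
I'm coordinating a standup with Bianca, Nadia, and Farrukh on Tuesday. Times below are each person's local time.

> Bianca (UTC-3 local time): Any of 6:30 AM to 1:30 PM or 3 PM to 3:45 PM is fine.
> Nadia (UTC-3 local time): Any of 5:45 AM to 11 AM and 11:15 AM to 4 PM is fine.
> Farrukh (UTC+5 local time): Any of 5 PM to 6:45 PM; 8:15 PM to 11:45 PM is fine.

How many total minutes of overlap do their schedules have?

Bianca in UTC: 09:30-16:30, 18:00-18:45 (add 3h to convert from UTC-3).
Nadia in UTC: 08:45-14:00, 14:15-19:00 (add 3h to convert from UTC-3).
Farrukh in UTC: 12:00-13:45, 15:15-18:45 (subtract 5h to convert from UTC+5).
Bianca ∩ Nadia: 09:30-14:00, 14:15-16:30, 18:00-18:45.
Bianca ∩ Nadia ∩ Farrukh: 12:00-13:45, 15:15-16:30, 18:00-18:45.
So the common availability across everyone is 12:00-13:45, 15:15-16:30, 18:00-18:45.
Summing the common windows: 105 + 75 + 45 = 225 minutes.

225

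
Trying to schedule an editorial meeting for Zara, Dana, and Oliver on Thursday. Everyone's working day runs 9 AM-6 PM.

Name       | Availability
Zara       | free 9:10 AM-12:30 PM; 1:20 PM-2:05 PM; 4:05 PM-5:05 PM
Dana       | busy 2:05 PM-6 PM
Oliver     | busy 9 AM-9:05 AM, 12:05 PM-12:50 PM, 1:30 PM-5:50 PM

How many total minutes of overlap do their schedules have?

185

Zara free: 09:10-12:30, 13:20-14:05, 16:05-17:05.
Dana free: 09:00-14:05 (invert busy blocks within the working day).
Oliver free: 09:05-12:05, 12:50-13:30, 17:50-18:00 (invert busy blocks within the working day).
Zara ∩ Dana: 09:10-12:30, 13:20-14:05.
Zara ∩ Dana ∩ Oliver: 09:10-12:05, 13:20-13:30.
So the common availability across everyone is 09:10-12:05, 13:20-13:30.
Summing the common windows: 175 + 10 = 185 minutes.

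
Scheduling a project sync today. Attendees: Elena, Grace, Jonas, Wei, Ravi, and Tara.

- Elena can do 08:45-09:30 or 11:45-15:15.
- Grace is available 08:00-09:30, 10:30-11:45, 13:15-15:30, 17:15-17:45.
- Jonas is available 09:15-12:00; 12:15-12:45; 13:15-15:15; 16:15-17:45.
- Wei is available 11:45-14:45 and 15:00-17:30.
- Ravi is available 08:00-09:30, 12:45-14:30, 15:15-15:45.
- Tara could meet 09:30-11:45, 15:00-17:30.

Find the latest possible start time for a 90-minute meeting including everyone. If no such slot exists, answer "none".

none

Elena ∩ Grace: 08:45-09:30, 13:15-15:15.
Elena ∩ Grace ∩ Jonas: 09:15-09:30, 13:15-15:15.
Elena ∩ Grace ∩ Jonas ∩ Wei: 13:15-14:45, 15:00-15:15.
Elena ∩ Grace ∩ Jonas ∩ Wei ∩ Ravi: 13:15-14:30.
Elena ∩ Grace ∩ Jonas ∩ Wei ∩ Ravi ∩ Tara: ∅.
There is no time when everyone is free.
No common window is at least 90 minutes long.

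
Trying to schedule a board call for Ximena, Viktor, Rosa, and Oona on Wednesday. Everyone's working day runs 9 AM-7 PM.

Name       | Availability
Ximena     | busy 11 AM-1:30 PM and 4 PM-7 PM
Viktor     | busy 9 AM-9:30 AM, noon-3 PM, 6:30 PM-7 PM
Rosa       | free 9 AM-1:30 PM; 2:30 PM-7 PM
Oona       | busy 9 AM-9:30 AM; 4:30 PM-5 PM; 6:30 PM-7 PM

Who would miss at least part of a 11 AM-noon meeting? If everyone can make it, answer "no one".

Ximena

Ximena free: 09:00-11:00, 13:30-16:00 (invert busy blocks within the working day).
Viktor free: 09:30-12:00, 15:00-18:30 (invert busy blocks within the working day).
Rosa free: 09:00-13:30, 14:30-19:00.
Oona free: 09:30-16:30, 17:00-18:30 (invert busy blocks within the working day).
Ximena: not fully free for 11:00-12:00. Viktor: free for 11:00-12:00. Rosa: free for 11:00-12:00. Oona: free for 11:00-12:00.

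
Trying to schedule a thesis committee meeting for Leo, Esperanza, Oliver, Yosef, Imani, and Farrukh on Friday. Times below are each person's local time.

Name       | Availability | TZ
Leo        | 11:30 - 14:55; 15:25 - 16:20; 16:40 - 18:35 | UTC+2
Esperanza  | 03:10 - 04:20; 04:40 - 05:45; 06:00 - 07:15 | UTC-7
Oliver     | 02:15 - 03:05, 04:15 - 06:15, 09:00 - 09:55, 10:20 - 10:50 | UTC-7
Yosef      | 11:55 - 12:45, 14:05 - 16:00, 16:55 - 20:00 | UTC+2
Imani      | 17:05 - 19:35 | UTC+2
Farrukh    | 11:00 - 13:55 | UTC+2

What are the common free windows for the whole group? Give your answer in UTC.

Leo in UTC: 09:30-12:55, 13:25-14:20, 14:40-16:35 (subtract 2h to convert from UTC+2).
Esperanza in UTC: 10:10-11:20, 11:40-12:45, 13:00-14:15 (add 7h to convert from UTC-7).
Oliver in UTC: 09:15-10:05, 11:15-13:15, 16:00-16:55, 17:20-17:50 (add 7h to convert from UTC-7).
Yosef in UTC: 09:55-10:45, 12:05-14:00, 14:55-18:00 (subtract 2h to convert from UTC+2).
Imani in UTC: 15:05-17:35 (subtract 2h to convert from UTC+2).
Farrukh in UTC: 09:00-11:55 (subtract 2h to convert from UTC+2).
Leo ∩ Esperanza: 10:10-11:20, 11:40-12:45, 13:25-14:15.
Leo ∩ Esperanza ∩ Oliver: 11:15-11:20, 11:40-12:45.
Leo ∩ Esperanza ∩ Oliver ∩ Yosef: 12:05-12:45.
Leo ∩ Esperanza ∩ Oliver ∩ Yosef ∩ Imani: ∅.
Leo ∩ Esperanza ∩ Oliver ∩ Yosef ∩ Imani ∩ Farrukh: ∅.
There is no time when everyone is free.

none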